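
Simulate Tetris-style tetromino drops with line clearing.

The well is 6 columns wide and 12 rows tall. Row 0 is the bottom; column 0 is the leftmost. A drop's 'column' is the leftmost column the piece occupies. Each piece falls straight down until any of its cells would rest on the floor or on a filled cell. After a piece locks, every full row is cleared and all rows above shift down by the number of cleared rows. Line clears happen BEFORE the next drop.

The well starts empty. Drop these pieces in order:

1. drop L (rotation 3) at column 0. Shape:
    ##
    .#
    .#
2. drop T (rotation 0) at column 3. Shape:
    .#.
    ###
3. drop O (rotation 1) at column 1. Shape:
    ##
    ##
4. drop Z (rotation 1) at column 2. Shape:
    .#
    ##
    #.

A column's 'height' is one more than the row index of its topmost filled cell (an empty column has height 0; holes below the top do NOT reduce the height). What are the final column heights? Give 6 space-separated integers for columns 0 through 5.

Answer: 3 5 7 8 2 1

Derivation:
Drop 1: L rot3 at col 0 lands with bottom-row=0; cleared 0 line(s) (total 0); column heights now [3 3 0 0 0 0], max=3
Drop 2: T rot0 at col 3 lands with bottom-row=0; cleared 0 line(s) (total 0); column heights now [3 3 0 1 2 1], max=3
Drop 3: O rot1 at col 1 lands with bottom-row=3; cleared 0 line(s) (total 0); column heights now [3 5 5 1 2 1], max=5
Drop 4: Z rot1 at col 2 lands with bottom-row=5; cleared 0 line(s) (total 0); column heights now [3 5 7 8 2 1], max=8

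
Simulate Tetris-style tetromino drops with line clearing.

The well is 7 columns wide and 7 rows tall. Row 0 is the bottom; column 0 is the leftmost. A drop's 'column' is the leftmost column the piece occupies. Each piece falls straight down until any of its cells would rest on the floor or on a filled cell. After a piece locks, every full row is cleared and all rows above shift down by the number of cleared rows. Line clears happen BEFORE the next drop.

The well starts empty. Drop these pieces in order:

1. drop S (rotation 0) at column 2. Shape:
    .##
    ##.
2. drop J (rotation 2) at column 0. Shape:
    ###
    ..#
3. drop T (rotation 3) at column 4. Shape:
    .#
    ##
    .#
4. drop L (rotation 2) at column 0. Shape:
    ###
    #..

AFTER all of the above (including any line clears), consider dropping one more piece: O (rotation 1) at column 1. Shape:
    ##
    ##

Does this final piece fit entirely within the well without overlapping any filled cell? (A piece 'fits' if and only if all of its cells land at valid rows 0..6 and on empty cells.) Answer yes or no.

Drop 1: S rot0 at col 2 lands with bottom-row=0; cleared 0 line(s) (total 0); column heights now [0 0 1 2 2 0 0], max=2
Drop 2: J rot2 at col 0 lands with bottom-row=1; cleared 0 line(s) (total 0); column heights now [3 3 3 2 2 0 0], max=3
Drop 3: T rot3 at col 4 lands with bottom-row=1; cleared 0 line(s) (total 0); column heights now [3 3 3 2 3 4 0], max=4
Drop 4: L rot2 at col 0 lands with bottom-row=3; cleared 0 line(s) (total 0); column heights now [5 5 5 2 3 4 0], max=5
Test piece O rot1 at col 1 (width 2): heights before test = [5 5 5 2 3 4 0]; fits = True

Answer: yes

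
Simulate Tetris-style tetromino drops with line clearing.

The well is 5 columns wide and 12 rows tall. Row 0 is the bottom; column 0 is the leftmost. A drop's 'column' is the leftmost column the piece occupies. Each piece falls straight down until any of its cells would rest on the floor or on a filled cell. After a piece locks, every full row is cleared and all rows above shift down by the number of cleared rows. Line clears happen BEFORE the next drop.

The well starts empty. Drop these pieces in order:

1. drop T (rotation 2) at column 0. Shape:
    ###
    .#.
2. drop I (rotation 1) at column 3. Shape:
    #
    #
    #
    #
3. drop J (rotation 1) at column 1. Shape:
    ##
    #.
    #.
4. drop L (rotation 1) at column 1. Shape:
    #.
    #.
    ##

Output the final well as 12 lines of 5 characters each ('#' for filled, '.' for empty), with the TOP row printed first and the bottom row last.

Answer: .....
.....
.....
.....
.#...
.#...
.##..
.##..
.#.#.
.#.#.
####.
.#.#.

Derivation:
Drop 1: T rot2 at col 0 lands with bottom-row=0; cleared 0 line(s) (total 0); column heights now [2 2 2 0 0], max=2
Drop 2: I rot1 at col 3 lands with bottom-row=0; cleared 0 line(s) (total 0); column heights now [2 2 2 4 0], max=4
Drop 3: J rot1 at col 1 lands with bottom-row=2; cleared 0 line(s) (total 0); column heights now [2 5 5 4 0], max=5
Drop 4: L rot1 at col 1 lands with bottom-row=5; cleared 0 line(s) (total 0); column heights now [2 8 6 4 0], max=8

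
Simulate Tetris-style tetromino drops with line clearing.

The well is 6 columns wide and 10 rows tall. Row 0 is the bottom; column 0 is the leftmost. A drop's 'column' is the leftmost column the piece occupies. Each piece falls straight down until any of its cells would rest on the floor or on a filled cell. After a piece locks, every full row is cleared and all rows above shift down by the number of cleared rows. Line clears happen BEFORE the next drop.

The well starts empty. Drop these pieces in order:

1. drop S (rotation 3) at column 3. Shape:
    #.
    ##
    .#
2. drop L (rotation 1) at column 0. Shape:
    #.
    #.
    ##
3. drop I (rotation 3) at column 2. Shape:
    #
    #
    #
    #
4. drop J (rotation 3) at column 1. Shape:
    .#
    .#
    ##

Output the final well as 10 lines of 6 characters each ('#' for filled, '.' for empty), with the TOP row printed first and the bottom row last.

Drop 1: S rot3 at col 3 lands with bottom-row=0; cleared 0 line(s) (total 0); column heights now [0 0 0 3 2 0], max=3
Drop 2: L rot1 at col 0 lands with bottom-row=0; cleared 0 line(s) (total 0); column heights now [3 1 0 3 2 0], max=3
Drop 3: I rot3 at col 2 lands with bottom-row=0; cleared 0 line(s) (total 0); column heights now [3 1 4 3 2 0], max=4
Drop 4: J rot3 at col 1 lands with bottom-row=4; cleared 0 line(s) (total 0); column heights now [3 5 7 3 2 0], max=7

Answer: ......
......
......
..#...
..#...
.##...
..#...
#.##..
#.###.
###.#.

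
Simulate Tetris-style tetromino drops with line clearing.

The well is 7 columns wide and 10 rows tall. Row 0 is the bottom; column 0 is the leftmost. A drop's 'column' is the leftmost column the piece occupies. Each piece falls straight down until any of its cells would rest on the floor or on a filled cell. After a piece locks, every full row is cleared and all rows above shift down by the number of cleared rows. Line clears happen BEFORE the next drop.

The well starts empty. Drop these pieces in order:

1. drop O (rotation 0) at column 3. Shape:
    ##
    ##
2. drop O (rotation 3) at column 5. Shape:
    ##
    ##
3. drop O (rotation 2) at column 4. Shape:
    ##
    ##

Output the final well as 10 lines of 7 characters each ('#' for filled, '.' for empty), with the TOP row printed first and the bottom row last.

Answer: .......
.......
.......
.......
.......
.......
....##.
....##.
...####
...####

Derivation:
Drop 1: O rot0 at col 3 lands with bottom-row=0; cleared 0 line(s) (total 0); column heights now [0 0 0 2 2 0 0], max=2
Drop 2: O rot3 at col 5 lands with bottom-row=0; cleared 0 line(s) (total 0); column heights now [0 0 0 2 2 2 2], max=2
Drop 3: O rot2 at col 4 lands with bottom-row=2; cleared 0 line(s) (total 0); column heights now [0 0 0 2 4 4 2], max=4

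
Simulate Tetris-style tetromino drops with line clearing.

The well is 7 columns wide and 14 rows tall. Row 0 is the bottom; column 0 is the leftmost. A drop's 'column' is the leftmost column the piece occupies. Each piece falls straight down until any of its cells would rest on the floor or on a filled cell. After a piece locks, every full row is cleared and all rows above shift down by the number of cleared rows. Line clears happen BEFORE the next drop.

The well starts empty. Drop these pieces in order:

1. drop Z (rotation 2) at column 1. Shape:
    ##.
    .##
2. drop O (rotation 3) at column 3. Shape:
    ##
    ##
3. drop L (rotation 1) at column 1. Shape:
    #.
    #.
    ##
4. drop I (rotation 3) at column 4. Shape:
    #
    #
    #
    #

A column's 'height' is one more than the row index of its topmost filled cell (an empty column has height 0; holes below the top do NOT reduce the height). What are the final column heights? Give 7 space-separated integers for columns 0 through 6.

Drop 1: Z rot2 at col 1 lands with bottom-row=0; cleared 0 line(s) (total 0); column heights now [0 2 2 1 0 0 0], max=2
Drop 2: O rot3 at col 3 lands with bottom-row=1; cleared 0 line(s) (total 0); column heights now [0 2 2 3 3 0 0], max=3
Drop 3: L rot1 at col 1 lands with bottom-row=2; cleared 0 line(s) (total 0); column heights now [0 5 3 3 3 0 0], max=5
Drop 4: I rot3 at col 4 lands with bottom-row=3; cleared 0 line(s) (total 0); column heights now [0 5 3 3 7 0 0], max=7

Answer: 0 5 3 3 7 0 0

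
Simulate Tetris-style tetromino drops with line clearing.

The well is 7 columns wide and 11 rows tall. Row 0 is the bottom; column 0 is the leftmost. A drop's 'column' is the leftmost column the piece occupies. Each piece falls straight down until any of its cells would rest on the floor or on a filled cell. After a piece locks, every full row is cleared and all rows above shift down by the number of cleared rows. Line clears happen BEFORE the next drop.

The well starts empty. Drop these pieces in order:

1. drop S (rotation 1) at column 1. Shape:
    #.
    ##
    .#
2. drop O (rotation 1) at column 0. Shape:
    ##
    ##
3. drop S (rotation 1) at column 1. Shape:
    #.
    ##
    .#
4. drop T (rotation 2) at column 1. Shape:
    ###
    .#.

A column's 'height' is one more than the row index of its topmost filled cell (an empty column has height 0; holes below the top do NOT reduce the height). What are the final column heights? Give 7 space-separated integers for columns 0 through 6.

Drop 1: S rot1 at col 1 lands with bottom-row=0; cleared 0 line(s) (total 0); column heights now [0 3 2 0 0 0 0], max=3
Drop 2: O rot1 at col 0 lands with bottom-row=3; cleared 0 line(s) (total 0); column heights now [5 5 2 0 0 0 0], max=5
Drop 3: S rot1 at col 1 lands with bottom-row=4; cleared 0 line(s) (total 0); column heights now [5 7 6 0 0 0 0], max=7
Drop 4: T rot2 at col 1 lands with bottom-row=6; cleared 0 line(s) (total 0); column heights now [5 8 8 8 0 0 0], max=8

Answer: 5 8 8 8 0 0 0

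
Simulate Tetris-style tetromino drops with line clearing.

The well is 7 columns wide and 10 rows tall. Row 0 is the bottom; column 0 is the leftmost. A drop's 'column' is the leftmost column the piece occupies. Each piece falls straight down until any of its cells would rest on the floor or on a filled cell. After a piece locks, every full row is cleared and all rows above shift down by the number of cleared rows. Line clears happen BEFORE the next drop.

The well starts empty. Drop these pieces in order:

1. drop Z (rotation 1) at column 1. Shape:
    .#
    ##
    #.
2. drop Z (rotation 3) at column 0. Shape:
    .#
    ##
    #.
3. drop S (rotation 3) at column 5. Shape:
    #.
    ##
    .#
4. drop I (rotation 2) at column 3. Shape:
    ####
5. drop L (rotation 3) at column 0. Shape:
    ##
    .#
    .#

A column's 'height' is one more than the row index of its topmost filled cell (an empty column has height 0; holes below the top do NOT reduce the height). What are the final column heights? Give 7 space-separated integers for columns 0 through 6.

Drop 1: Z rot1 at col 1 lands with bottom-row=0; cleared 0 line(s) (total 0); column heights now [0 2 3 0 0 0 0], max=3
Drop 2: Z rot3 at col 0 lands with bottom-row=1; cleared 0 line(s) (total 0); column heights now [3 4 3 0 0 0 0], max=4
Drop 3: S rot3 at col 5 lands with bottom-row=0; cleared 0 line(s) (total 0); column heights now [3 4 3 0 0 3 2], max=4
Drop 4: I rot2 at col 3 lands with bottom-row=3; cleared 0 line(s) (total 0); column heights now [3 4 3 4 4 4 4], max=4
Drop 5: L rot3 at col 0 lands with bottom-row=4; cleared 0 line(s) (total 0); column heights now [7 7 3 4 4 4 4], max=7

Answer: 7 7 3 4 4 4 4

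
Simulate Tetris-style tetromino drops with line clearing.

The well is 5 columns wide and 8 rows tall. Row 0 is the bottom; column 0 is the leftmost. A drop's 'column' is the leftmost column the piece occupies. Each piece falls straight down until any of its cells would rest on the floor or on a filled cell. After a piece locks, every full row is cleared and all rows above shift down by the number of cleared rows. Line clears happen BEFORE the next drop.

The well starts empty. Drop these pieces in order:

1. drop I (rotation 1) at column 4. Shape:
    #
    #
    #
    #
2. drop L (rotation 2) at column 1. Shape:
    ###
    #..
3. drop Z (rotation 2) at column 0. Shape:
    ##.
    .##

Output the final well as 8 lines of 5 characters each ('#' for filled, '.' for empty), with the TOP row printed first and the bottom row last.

Drop 1: I rot1 at col 4 lands with bottom-row=0; cleared 0 line(s) (total 0); column heights now [0 0 0 0 4], max=4
Drop 2: L rot2 at col 1 lands with bottom-row=0; cleared 0 line(s) (total 0); column heights now [0 2 2 2 4], max=4
Drop 3: Z rot2 at col 0 lands with bottom-row=2; cleared 0 line(s) (total 0); column heights now [4 4 3 2 4], max=4

Answer: .....
.....
.....
.....
##..#
.##.#
.####
.#..#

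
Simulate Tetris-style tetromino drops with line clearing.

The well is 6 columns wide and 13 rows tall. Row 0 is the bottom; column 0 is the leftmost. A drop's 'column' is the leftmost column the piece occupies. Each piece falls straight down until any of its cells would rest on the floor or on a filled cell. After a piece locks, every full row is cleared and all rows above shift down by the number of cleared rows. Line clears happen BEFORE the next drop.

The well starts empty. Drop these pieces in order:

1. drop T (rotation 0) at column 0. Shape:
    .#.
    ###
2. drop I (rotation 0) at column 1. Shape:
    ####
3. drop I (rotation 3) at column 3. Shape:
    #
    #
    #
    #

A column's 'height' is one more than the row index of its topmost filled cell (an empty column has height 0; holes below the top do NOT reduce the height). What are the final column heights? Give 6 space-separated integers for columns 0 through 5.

Drop 1: T rot0 at col 0 lands with bottom-row=0; cleared 0 line(s) (total 0); column heights now [1 2 1 0 0 0], max=2
Drop 2: I rot0 at col 1 lands with bottom-row=2; cleared 0 line(s) (total 0); column heights now [1 3 3 3 3 0], max=3
Drop 3: I rot3 at col 3 lands with bottom-row=3; cleared 0 line(s) (total 0); column heights now [1 3 3 7 3 0], max=7

Answer: 1 3 3 7 3 0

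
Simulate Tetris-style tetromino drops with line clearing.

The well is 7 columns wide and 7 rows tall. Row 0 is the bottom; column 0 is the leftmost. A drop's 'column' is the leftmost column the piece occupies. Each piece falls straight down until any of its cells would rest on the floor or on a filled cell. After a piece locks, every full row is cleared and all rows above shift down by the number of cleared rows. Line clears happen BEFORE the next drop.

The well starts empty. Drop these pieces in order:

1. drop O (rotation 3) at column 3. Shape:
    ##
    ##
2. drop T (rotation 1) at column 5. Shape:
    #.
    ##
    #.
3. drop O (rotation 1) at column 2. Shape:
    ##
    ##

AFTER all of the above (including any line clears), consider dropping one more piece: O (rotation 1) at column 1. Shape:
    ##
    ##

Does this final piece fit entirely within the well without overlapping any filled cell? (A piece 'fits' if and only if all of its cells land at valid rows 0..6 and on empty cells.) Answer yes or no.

Drop 1: O rot3 at col 3 lands with bottom-row=0; cleared 0 line(s) (total 0); column heights now [0 0 0 2 2 0 0], max=2
Drop 2: T rot1 at col 5 lands with bottom-row=0; cleared 0 line(s) (total 0); column heights now [0 0 0 2 2 3 2], max=3
Drop 3: O rot1 at col 2 lands with bottom-row=2; cleared 0 line(s) (total 0); column heights now [0 0 4 4 2 3 2], max=4
Test piece O rot1 at col 1 (width 2): heights before test = [0 0 4 4 2 3 2]; fits = True

Answer: yes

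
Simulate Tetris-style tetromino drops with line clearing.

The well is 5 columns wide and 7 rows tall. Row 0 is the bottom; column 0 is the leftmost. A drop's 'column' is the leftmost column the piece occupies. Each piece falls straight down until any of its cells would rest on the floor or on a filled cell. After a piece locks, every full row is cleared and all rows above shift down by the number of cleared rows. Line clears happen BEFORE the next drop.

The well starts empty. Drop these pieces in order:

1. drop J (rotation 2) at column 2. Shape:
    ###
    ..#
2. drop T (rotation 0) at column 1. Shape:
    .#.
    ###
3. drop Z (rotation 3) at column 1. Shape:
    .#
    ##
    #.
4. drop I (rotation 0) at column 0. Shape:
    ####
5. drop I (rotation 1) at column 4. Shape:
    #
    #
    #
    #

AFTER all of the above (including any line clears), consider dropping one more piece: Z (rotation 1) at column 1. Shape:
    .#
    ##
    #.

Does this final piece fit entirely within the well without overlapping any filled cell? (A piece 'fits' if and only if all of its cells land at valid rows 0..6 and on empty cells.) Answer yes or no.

Drop 1: J rot2 at col 2 lands with bottom-row=0; cleared 0 line(s) (total 0); column heights now [0 0 2 2 2], max=2
Drop 2: T rot0 at col 1 lands with bottom-row=2; cleared 0 line(s) (total 0); column heights now [0 3 4 3 2], max=4
Drop 3: Z rot3 at col 1 lands with bottom-row=3; cleared 0 line(s) (total 0); column heights now [0 5 6 3 2], max=6
Drop 4: I rot0 at col 0 lands with bottom-row=6; cleared 0 line(s) (total 0); column heights now [7 7 7 7 2], max=7
Drop 5: I rot1 at col 4 lands with bottom-row=2; cleared 0 line(s) (total 0); column heights now [7 7 7 7 6], max=7
Test piece Z rot1 at col 1 (width 2): heights before test = [7 7 7 7 6]; fits = False

Answer: no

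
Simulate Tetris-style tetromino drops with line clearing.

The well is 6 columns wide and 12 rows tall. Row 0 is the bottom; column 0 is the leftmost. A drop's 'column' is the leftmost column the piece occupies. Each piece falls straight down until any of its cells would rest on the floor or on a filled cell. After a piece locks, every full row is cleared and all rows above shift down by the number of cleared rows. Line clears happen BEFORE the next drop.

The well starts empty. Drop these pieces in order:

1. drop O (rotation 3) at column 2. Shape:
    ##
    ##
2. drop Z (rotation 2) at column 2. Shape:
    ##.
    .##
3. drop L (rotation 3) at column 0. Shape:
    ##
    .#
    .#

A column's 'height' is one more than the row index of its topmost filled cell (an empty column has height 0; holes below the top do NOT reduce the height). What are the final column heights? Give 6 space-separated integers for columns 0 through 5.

Drop 1: O rot3 at col 2 lands with bottom-row=0; cleared 0 line(s) (total 0); column heights now [0 0 2 2 0 0], max=2
Drop 2: Z rot2 at col 2 lands with bottom-row=2; cleared 0 line(s) (total 0); column heights now [0 0 4 4 3 0], max=4
Drop 3: L rot3 at col 0 lands with bottom-row=0; cleared 0 line(s) (total 0); column heights now [3 3 4 4 3 0], max=4

Answer: 3 3 4 4 3 0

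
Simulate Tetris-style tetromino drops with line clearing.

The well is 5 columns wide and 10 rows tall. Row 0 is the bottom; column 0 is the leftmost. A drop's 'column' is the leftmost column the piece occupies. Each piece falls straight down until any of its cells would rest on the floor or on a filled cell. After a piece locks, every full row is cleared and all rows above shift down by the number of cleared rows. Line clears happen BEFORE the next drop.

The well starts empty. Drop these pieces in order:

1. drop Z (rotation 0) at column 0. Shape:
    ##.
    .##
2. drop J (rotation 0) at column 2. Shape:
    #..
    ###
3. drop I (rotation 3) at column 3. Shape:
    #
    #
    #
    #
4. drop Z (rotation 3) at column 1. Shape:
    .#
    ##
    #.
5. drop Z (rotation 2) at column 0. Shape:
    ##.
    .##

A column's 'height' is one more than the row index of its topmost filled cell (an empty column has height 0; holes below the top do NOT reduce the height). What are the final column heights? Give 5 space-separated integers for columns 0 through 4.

Answer: 6 6 5 4 0

Derivation:
Drop 1: Z rot0 at col 0 lands with bottom-row=0; cleared 0 line(s) (total 0); column heights now [2 2 1 0 0], max=2
Drop 2: J rot0 at col 2 lands with bottom-row=1; cleared 1 line(s) (total 1); column heights now [0 1 2 0 0], max=2
Drop 3: I rot3 at col 3 lands with bottom-row=0; cleared 0 line(s) (total 1); column heights now [0 1 2 4 0], max=4
Drop 4: Z rot3 at col 1 lands with bottom-row=1; cleared 0 line(s) (total 1); column heights now [0 3 4 4 0], max=4
Drop 5: Z rot2 at col 0 lands with bottom-row=4; cleared 0 line(s) (total 1); column heights now [6 6 5 4 0], max=6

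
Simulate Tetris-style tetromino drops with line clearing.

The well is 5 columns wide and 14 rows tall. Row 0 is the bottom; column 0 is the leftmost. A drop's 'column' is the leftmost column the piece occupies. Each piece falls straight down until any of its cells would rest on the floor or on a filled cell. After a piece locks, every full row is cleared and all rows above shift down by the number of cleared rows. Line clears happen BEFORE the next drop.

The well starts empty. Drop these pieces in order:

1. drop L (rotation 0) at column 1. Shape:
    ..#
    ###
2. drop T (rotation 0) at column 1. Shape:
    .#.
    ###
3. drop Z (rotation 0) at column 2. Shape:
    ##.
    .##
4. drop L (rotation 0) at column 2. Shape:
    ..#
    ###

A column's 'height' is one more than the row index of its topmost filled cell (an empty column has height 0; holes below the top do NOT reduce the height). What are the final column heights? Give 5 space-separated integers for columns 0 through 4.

Answer: 0 3 6 6 7

Derivation:
Drop 1: L rot0 at col 1 lands with bottom-row=0; cleared 0 line(s) (total 0); column heights now [0 1 1 2 0], max=2
Drop 2: T rot0 at col 1 lands with bottom-row=2; cleared 0 line(s) (total 0); column heights now [0 3 4 3 0], max=4
Drop 3: Z rot0 at col 2 lands with bottom-row=3; cleared 0 line(s) (total 0); column heights now [0 3 5 5 4], max=5
Drop 4: L rot0 at col 2 lands with bottom-row=5; cleared 0 line(s) (total 0); column heights now [0 3 6 6 7], max=7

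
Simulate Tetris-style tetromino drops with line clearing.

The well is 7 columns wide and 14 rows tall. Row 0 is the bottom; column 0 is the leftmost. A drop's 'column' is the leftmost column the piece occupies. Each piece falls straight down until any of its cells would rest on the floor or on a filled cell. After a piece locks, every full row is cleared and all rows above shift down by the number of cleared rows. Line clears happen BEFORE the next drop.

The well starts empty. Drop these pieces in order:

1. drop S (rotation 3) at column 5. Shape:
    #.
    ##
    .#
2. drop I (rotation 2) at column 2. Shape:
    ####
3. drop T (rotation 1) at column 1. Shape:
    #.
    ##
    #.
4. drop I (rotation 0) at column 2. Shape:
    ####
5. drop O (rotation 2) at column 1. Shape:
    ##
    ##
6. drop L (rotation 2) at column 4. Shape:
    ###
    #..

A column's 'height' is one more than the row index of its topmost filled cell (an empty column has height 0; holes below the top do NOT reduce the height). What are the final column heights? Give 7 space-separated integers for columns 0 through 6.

Drop 1: S rot3 at col 5 lands with bottom-row=0; cleared 0 line(s) (total 0); column heights now [0 0 0 0 0 3 2], max=3
Drop 2: I rot2 at col 2 lands with bottom-row=3; cleared 0 line(s) (total 0); column heights now [0 0 4 4 4 4 2], max=4
Drop 3: T rot1 at col 1 lands with bottom-row=3; cleared 0 line(s) (total 0); column heights now [0 6 5 4 4 4 2], max=6
Drop 4: I rot0 at col 2 lands with bottom-row=5; cleared 0 line(s) (total 0); column heights now [0 6 6 6 6 6 2], max=6
Drop 5: O rot2 at col 1 lands with bottom-row=6; cleared 0 line(s) (total 0); column heights now [0 8 8 6 6 6 2], max=8
Drop 6: L rot2 at col 4 lands with bottom-row=6; cleared 0 line(s) (total 0); column heights now [0 8 8 6 8 8 8], max=8

Answer: 0 8 8 6 8 8 8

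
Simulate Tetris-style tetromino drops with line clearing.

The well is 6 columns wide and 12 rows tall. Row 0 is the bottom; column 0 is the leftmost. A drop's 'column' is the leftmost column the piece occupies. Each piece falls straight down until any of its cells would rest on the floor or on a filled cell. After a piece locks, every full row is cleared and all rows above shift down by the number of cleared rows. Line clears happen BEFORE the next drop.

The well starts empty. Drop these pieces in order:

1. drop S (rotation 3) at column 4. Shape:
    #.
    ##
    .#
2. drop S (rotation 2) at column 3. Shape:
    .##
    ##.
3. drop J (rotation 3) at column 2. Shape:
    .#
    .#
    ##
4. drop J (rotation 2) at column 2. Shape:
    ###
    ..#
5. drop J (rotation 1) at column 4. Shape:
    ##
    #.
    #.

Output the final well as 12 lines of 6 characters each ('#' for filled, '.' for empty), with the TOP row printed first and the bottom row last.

Drop 1: S rot3 at col 4 lands with bottom-row=0; cleared 0 line(s) (total 0); column heights now [0 0 0 0 3 2], max=3
Drop 2: S rot2 at col 3 lands with bottom-row=3; cleared 0 line(s) (total 0); column heights now [0 0 0 4 5 5], max=5
Drop 3: J rot3 at col 2 lands with bottom-row=4; cleared 0 line(s) (total 0); column heights now [0 0 5 7 5 5], max=7
Drop 4: J rot2 at col 2 lands with bottom-row=6; cleared 0 line(s) (total 0); column heights now [0 0 8 8 8 5], max=8
Drop 5: J rot1 at col 4 lands with bottom-row=8; cleared 0 line(s) (total 0); column heights now [0 0 8 8 11 11], max=11

Answer: ......
....##
....#.
....#.
..###.
...##.
...#..
..####
...##.
....#.
....##
.....#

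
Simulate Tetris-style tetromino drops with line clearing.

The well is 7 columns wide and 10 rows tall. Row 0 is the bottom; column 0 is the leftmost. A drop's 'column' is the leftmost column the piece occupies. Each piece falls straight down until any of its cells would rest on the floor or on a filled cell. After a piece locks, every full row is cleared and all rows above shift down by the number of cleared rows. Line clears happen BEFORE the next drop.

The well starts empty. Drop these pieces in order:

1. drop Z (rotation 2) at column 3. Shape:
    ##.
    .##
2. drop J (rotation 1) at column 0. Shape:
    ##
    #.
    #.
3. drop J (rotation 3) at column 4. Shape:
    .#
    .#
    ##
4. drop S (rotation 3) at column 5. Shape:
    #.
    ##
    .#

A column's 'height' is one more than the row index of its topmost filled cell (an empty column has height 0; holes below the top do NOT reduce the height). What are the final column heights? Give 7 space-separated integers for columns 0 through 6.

Answer: 3 3 0 2 3 7 6

Derivation:
Drop 1: Z rot2 at col 3 lands with bottom-row=0; cleared 0 line(s) (total 0); column heights now [0 0 0 2 2 1 0], max=2
Drop 2: J rot1 at col 0 lands with bottom-row=0; cleared 0 line(s) (total 0); column heights now [3 3 0 2 2 1 0], max=3
Drop 3: J rot3 at col 4 lands with bottom-row=2; cleared 0 line(s) (total 0); column heights now [3 3 0 2 3 5 0], max=5
Drop 4: S rot3 at col 5 lands with bottom-row=4; cleared 0 line(s) (total 0); column heights now [3 3 0 2 3 7 6], max=7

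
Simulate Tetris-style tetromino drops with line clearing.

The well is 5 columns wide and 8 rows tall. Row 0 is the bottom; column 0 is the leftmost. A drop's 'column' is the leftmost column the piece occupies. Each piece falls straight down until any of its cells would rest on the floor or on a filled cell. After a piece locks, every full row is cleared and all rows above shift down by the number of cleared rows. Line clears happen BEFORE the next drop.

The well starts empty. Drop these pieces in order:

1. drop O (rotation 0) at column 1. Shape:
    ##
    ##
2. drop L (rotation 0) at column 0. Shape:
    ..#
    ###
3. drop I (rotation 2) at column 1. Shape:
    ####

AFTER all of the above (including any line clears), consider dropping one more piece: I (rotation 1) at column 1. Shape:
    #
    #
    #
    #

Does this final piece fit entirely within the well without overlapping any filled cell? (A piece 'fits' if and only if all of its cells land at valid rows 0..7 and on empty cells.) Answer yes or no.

Drop 1: O rot0 at col 1 lands with bottom-row=0; cleared 0 line(s) (total 0); column heights now [0 2 2 0 0], max=2
Drop 2: L rot0 at col 0 lands with bottom-row=2; cleared 0 line(s) (total 0); column heights now [3 3 4 0 0], max=4
Drop 3: I rot2 at col 1 lands with bottom-row=4; cleared 0 line(s) (total 0); column heights now [3 5 5 5 5], max=5
Test piece I rot1 at col 1 (width 1): heights before test = [3 5 5 5 5]; fits = False

Answer: no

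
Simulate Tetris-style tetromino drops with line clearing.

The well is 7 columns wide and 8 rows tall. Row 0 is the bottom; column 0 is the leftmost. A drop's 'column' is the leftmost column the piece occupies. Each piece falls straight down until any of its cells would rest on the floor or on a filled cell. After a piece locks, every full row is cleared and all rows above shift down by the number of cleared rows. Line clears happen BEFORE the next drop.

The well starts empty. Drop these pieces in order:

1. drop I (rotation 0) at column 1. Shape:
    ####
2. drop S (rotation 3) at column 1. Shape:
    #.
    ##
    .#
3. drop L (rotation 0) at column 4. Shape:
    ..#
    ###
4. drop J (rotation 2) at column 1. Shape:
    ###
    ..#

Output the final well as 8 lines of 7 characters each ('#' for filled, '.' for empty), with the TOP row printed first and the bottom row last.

Answer: .......
.......
.......
.###...
.#.#...
.##...#
..#.###
.####..

Derivation:
Drop 1: I rot0 at col 1 lands with bottom-row=0; cleared 0 line(s) (total 0); column heights now [0 1 1 1 1 0 0], max=1
Drop 2: S rot3 at col 1 lands with bottom-row=1; cleared 0 line(s) (total 0); column heights now [0 4 3 1 1 0 0], max=4
Drop 3: L rot0 at col 4 lands with bottom-row=1; cleared 0 line(s) (total 0); column heights now [0 4 3 1 2 2 3], max=4
Drop 4: J rot2 at col 1 lands with bottom-row=3; cleared 0 line(s) (total 0); column heights now [0 5 5 5 2 2 3], max=5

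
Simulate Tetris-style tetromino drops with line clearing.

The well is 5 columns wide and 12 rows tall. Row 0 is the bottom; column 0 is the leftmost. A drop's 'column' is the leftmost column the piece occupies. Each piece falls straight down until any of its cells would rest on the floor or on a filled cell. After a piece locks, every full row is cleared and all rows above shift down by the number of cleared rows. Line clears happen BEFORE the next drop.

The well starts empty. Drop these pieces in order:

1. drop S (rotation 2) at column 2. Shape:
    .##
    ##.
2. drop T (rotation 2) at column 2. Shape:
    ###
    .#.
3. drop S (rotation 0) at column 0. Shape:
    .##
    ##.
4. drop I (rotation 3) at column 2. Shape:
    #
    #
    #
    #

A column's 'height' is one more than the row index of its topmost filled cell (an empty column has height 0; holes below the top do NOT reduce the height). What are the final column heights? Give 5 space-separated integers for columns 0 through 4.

Answer: 0 4 8 3 2

Derivation:
Drop 1: S rot2 at col 2 lands with bottom-row=0; cleared 0 line(s) (total 0); column heights now [0 0 1 2 2], max=2
Drop 2: T rot2 at col 2 lands with bottom-row=2; cleared 0 line(s) (total 0); column heights now [0 0 4 4 4], max=4
Drop 3: S rot0 at col 0 lands with bottom-row=3; cleared 1 line(s) (total 1); column heights now [0 4 4 3 2], max=4
Drop 4: I rot3 at col 2 lands with bottom-row=4; cleared 0 line(s) (total 1); column heights now [0 4 8 3 2], max=8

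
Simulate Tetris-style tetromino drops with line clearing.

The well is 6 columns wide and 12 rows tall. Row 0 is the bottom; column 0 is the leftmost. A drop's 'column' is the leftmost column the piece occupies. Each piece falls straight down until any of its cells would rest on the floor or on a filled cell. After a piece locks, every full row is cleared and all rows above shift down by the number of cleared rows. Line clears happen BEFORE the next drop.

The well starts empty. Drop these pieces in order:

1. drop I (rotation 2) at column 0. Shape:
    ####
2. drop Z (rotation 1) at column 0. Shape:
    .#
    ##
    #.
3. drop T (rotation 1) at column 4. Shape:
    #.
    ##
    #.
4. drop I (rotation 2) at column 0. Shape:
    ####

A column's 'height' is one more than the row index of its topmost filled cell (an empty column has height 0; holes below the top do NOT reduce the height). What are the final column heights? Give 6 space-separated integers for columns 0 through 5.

Drop 1: I rot2 at col 0 lands with bottom-row=0; cleared 0 line(s) (total 0); column heights now [1 1 1 1 0 0], max=1
Drop 2: Z rot1 at col 0 lands with bottom-row=1; cleared 0 line(s) (total 0); column heights now [3 4 1 1 0 0], max=4
Drop 3: T rot1 at col 4 lands with bottom-row=0; cleared 0 line(s) (total 0); column heights now [3 4 1 1 3 2], max=4
Drop 4: I rot2 at col 0 lands with bottom-row=4; cleared 0 line(s) (total 0); column heights now [5 5 5 5 3 2], max=5

Answer: 5 5 5 5 3 2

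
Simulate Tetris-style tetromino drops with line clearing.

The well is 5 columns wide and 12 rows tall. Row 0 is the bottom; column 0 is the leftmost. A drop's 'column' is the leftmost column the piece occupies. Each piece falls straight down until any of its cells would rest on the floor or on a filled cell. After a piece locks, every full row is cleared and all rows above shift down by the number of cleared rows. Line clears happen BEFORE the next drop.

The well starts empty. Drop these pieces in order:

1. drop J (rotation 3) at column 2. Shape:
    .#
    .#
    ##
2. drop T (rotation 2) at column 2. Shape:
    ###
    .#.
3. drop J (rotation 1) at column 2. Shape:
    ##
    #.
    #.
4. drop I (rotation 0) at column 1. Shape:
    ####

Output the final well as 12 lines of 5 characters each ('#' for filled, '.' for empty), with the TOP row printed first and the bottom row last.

Drop 1: J rot3 at col 2 lands with bottom-row=0; cleared 0 line(s) (total 0); column heights now [0 0 1 3 0], max=3
Drop 2: T rot2 at col 2 lands with bottom-row=3; cleared 0 line(s) (total 0); column heights now [0 0 5 5 5], max=5
Drop 3: J rot1 at col 2 lands with bottom-row=5; cleared 0 line(s) (total 0); column heights now [0 0 8 8 5], max=8
Drop 4: I rot0 at col 1 lands with bottom-row=8; cleared 0 line(s) (total 0); column heights now [0 9 9 9 9], max=9

Answer: .....
.....
.....
.####
..##.
..#..
..#..
..###
...#.
...#.
...#.
..##.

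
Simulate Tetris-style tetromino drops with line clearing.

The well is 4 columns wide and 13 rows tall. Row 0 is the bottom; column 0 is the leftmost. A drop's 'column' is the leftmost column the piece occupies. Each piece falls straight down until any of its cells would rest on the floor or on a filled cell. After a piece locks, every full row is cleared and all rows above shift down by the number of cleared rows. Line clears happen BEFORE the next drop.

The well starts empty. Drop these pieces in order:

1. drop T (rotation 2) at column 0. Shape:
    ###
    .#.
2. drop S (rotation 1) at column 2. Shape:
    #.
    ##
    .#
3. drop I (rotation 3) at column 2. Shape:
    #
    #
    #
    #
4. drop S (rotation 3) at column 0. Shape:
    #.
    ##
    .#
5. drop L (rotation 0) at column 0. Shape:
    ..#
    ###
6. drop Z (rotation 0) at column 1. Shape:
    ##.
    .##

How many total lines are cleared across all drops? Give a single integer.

Answer: 1

Derivation:
Drop 1: T rot2 at col 0 lands with bottom-row=0; cleared 0 line(s) (total 0); column heights now [2 2 2 0], max=2
Drop 2: S rot1 at col 2 lands with bottom-row=1; cleared 1 line(s) (total 1); column heights now [0 1 3 2], max=3
Drop 3: I rot3 at col 2 lands with bottom-row=3; cleared 0 line(s) (total 1); column heights now [0 1 7 2], max=7
Drop 4: S rot3 at col 0 lands with bottom-row=1; cleared 0 line(s) (total 1); column heights now [4 3 7 2], max=7
Drop 5: L rot0 at col 0 lands with bottom-row=7; cleared 0 line(s) (total 1); column heights now [8 8 9 2], max=9
Drop 6: Z rot0 at col 1 lands with bottom-row=9; cleared 0 line(s) (total 1); column heights now [8 11 11 10], max=11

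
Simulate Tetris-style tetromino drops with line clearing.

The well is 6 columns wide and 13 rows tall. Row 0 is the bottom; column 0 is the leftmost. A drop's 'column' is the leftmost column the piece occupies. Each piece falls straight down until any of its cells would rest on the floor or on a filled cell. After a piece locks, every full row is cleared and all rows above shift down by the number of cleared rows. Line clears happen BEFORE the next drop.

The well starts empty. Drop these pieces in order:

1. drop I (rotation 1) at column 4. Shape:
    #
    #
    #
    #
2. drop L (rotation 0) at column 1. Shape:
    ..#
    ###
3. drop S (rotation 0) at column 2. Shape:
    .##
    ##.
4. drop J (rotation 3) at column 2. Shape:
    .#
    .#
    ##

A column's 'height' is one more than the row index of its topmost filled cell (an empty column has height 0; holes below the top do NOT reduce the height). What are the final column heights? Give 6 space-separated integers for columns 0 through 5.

Answer: 0 1 6 8 5 0

Derivation:
Drop 1: I rot1 at col 4 lands with bottom-row=0; cleared 0 line(s) (total 0); column heights now [0 0 0 0 4 0], max=4
Drop 2: L rot0 at col 1 lands with bottom-row=0; cleared 0 line(s) (total 0); column heights now [0 1 1 2 4 0], max=4
Drop 3: S rot0 at col 2 lands with bottom-row=3; cleared 0 line(s) (total 0); column heights now [0 1 4 5 5 0], max=5
Drop 4: J rot3 at col 2 lands with bottom-row=5; cleared 0 line(s) (total 0); column heights now [0 1 6 8 5 0], max=8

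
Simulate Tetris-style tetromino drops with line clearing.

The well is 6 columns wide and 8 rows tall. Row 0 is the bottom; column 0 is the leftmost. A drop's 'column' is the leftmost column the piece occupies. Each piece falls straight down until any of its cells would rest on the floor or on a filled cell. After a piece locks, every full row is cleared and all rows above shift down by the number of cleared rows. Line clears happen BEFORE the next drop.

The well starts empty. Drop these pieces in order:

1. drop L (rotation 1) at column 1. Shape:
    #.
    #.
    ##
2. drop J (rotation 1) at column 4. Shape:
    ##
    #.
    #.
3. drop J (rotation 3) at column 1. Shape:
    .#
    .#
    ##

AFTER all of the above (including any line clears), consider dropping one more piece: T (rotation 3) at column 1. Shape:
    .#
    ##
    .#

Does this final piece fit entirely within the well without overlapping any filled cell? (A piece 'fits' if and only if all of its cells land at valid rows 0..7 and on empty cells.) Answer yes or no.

Drop 1: L rot1 at col 1 lands with bottom-row=0; cleared 0 line(s) (total 0); column heights now [0 3 1 0 0 0], max=3
Drop 2: J rot1 at col 4 lands with bottom-row=0; cleared 0 line(s) (total 0); column heights now [0 3 1 0 3 3], max=3
Drop 3: J rot3 at col 1 lands with bottom-row=3; cleared 0 line(s) (total 0); column heights now [0 4 6 0 3 3], max=6
Test piece T rot3 at col 1 (width 2): heights before test = [0 4 6 0 3 3]; fits = False

Answer: no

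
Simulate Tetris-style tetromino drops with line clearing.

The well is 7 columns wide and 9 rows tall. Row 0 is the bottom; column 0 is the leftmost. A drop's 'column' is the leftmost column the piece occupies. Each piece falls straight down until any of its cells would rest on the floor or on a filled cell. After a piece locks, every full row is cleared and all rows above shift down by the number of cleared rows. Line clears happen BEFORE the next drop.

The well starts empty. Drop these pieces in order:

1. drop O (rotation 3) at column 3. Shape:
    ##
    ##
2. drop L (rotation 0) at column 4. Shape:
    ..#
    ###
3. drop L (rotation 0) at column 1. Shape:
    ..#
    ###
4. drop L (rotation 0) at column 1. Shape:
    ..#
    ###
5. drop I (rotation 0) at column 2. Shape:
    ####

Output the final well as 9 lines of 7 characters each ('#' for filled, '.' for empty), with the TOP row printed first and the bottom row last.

Drop 1: O rot3 at col 3 lands with bottom-row=0; cleared 0 line(s) (total 0); column heights now [0 0 0 2 2 0 0], max=2
Drop 2: L rot0 at col 4 lands with bottom-row=2; cleared 0 line(s) (total 0); column heights now [0 0 0 2 3 3 4], max=4
Drop 3: L rot0 at col 1 lands with bottom-row=2; cleared 0 line(s) (total 0); column heights now [0 3 3 4 3 3 4], max=4
Drop 4: L rot0 at col 1 lands with bottom-row=4; cleared 0 line(s) (total 0); column heights now [0 5 5 6 3 3 4], max=6
Drop 5: I rot0 at col 2 lands with bottom-row=6; cleared 0 line(s) (total 0); column heights now [0 5 7 7 7 7 4], max=7

Answer: .......
.......
..####.
...#...
.###...
...#..#
.######
...##..
...##..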